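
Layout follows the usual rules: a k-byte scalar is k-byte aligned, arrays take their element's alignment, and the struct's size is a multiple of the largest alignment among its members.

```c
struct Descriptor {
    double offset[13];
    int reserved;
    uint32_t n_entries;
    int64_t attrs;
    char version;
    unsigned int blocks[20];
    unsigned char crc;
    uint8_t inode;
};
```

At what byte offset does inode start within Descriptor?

205

@0: offset [104B, align 8] → 104
@104: reserved [4B, align 4] → 108
@108: n_entries [4B, align 4] → 112
@112: attrs [8B, align 8] → 120
@120: version [1B, align 1] → 121
+3 pad (align 4)
@124: blocks [80B, align 4] → 204
@204: crc [1B, align 1] → 205
@205: inode [1B, align 1] → 206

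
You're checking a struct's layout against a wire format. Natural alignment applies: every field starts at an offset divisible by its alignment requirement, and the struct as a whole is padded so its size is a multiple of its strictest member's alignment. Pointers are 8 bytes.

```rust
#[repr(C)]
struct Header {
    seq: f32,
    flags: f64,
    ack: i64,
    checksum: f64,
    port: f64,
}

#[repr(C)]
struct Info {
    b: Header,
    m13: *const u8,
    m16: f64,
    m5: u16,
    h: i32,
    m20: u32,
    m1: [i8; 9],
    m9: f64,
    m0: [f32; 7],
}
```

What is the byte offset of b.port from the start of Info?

Header: 0..4  seq  (4B, 4-aligned); 4..8  -- padding (4B); 8..16  flags  (8B, 8-aligned); 16..24  ack  (8B, 8-aligned); 24..32  checksum  (8B, 8-aligned); 32..40  port  (8B, 8-aligned); sizeof = 40, alignof = 8
0..40  b  (40B, 8-aligned)
within Header: port at 32
0 + 32 = 32

32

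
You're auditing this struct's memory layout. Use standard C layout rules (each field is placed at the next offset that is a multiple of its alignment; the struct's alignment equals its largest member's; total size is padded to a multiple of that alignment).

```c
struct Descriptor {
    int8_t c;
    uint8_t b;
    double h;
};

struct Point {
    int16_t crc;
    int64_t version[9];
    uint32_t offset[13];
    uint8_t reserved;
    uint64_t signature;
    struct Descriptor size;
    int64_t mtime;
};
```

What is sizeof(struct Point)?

Descriptor: 0..1  c  (1B, 1-aligned); 1..2  b  (1B, 1-aligned); 2..8  -- padding (6B); 8..16  h  (8B, 8-aligned); sizeof = 16, alignof = 8
0..2  crc  (2B, 2-aligned)
2..8  -- padding (6B)
8..80  version  (72B, 8-aligned)
80..132  offset  (52B, 4-aligned)
132..133  reserved  (1B, 1-aligned)
133..136  -- padding (3B)
136..144  signature  (8B, 8-aligned)
144..160  size  (16B, 8-aligned)
160..168  mtime  (8B, 8-aligned)
sizeof = 168, alignof = 8

168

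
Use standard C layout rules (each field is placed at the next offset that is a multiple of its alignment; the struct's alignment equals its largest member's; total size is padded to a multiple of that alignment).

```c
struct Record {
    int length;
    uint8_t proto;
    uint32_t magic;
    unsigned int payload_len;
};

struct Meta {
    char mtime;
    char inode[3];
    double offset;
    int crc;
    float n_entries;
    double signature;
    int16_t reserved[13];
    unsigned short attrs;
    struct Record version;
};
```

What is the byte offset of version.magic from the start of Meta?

Record: 0..4  length  (4B, 4-aligned); 4..5  proto  (1B, 1-aligned); 5..8  -- padding (3B); 8..12  magic  (4B, 4-aligned); 12..16  payload_len  (4B, 4-aligned); sizeof = 16, alignof = 4
0..1  mtime  (1B, 1-aligned)
1..4  inode  (3B, 1-aligned)
4..8  -- padding (4B)
8..16  offset  (8B, 8-aligned)
16..20  crc  (4B, 4-aligned)
20..24  n_entries  (4B, 4-aligned)
24..32  signature  (8B, 8-aligned)
32..58  reserved  (26B, 2-aligned)
58..60  attrs  (2B, 2-aligned)
60..76  version  (16B, 4-aligned)
within Record: magic at 8
60 + 8 = 68

68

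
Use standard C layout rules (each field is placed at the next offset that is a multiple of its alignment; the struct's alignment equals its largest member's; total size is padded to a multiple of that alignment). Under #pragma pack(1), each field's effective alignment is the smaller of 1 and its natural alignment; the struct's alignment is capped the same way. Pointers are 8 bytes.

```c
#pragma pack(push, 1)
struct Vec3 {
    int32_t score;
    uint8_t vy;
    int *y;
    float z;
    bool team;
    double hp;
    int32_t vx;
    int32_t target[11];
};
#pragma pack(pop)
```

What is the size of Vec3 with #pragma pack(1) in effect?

score at 0 (size 4, align 1) → ends 4
vy at 4 (size 1, align 1) → ends 5
y at 5 (size 8, align 1) → ends 13
z at 13 (size 4, align 1) → ends 17
team at 17 (size 1, align 1) → ends 18
hp at 18 (size 8, align 1) → ends 26
vx at 26 (size 4, align 1) → ends 30
target at 30 (size 44, align 1) → ends 74
total 74 bytes, alignment 1

74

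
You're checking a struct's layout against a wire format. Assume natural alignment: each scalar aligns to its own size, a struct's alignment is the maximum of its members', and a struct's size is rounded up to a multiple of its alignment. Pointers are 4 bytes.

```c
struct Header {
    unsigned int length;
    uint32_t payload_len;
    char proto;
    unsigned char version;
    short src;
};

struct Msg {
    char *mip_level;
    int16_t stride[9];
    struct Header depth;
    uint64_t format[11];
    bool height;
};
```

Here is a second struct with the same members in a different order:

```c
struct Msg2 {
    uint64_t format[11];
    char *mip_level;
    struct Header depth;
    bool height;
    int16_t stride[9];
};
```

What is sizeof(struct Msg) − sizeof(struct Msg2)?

Header: 0..4  length  (4B, 4-aligned); 4..8  payload_len  (4B, 4-aligned); 8..9  proto  (1B, 1-aligned); 9..10  version  (1B, 1-aligned); 10..12  src  (2B, 2-aligned); sizeof = 12, alignof = 4
0..4  mip_level  (4B, 4-aligned)
4..22  stride  (18B, 2-aligned)
22..24  -- padding (2B)
24..36  depth  (12B, 4-aligned)
36..40  -- padding (4B)
40..128  format  (88B, 8-aligned)
128..129  height  (1B, 1-aligned)
129..136  -- tail padding (7B)
sizeof = 136, alignof = 8
— Msg2 —
0..88  format  (88B, 8-aligned)
88..92  mip_level  (4B, 4-aligned)
92..104  depth  (12B, 4-aligned)
104..105  height  (1B, 1-aligned)
105..106  -- padding (1B)
106..124  stride  (18B, 2-aligned)
124..128  -- tail padding (4B)
sizeof = 128, alignof = 8
136 − 128 = 8

8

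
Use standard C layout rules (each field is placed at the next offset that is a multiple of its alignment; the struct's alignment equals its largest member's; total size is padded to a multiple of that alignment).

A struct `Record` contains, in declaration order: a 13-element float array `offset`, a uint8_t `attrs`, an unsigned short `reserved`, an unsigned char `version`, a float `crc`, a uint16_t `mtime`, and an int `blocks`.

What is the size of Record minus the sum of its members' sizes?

offset at 0 (size 52, align 4) → ends 52
attrs at 52 (size 1, align 1) → ends 53
pad 1 to align 2 for reserved
reserved at 54 (size 2, align 2) → ends 56
version at 56 (size 1, align 1) → ends 57
pad 3 to align 4 for crc
crc at 60 (size 4, align 4) → ends 64
mtime at 64 (size 2, align 2) → ends 66
pad 2 to align 4 for blocks
blocks at 68 (size 4, align 4) → ends 72
total 72 bytes, alignment 4
data bytes 66, size 72 → padding 6

6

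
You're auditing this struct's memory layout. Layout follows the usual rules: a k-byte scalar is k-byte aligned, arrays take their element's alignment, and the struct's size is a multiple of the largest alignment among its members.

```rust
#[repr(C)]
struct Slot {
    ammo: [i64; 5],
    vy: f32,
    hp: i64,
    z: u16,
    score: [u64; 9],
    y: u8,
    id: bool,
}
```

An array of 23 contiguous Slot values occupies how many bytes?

ammo at 0 (size 40, align 8) → ends 40
vy at 40 (size 4, align 4) → ends 44
pad 4 to align 8 for hp
hp at 48 (size 8, align 8) → ends 56
z at 56 (size 2, align 2) → ends 58
pad 6 to align 8 for score
score at 64 (size 72, align 8) → ends 136
y at 136 (size 1, align 1) → ends 137
id at 137 (size 1, align 1) → ends 138
tail pad 6 to reach multiple of 8
total 144 bytes, alignment 8
array of 23: 23 × 144 = 3312

3312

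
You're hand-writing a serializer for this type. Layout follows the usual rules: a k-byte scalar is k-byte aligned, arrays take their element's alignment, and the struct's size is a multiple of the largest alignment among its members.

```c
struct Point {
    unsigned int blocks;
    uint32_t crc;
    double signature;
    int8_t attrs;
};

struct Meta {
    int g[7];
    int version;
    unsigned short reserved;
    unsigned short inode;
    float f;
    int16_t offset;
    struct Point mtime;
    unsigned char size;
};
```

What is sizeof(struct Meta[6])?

480

Point: @0: blocks [4B, align 4] → 4; @4: crc [4B, align 4] → 8; @8: signature [8B, align 8] → 16; @16: attrs [1B, align 1] → 17; +7 tail pad (align 8); size 24, align 8
@0: g [28B, align 4] → 28
@28: version [4B, align 4] → 32
@32: reserved [2B, align 2] → 34
@34: inode [2B, align 2] → 36
@36: f [4B, align 4] → 40
@40: offset [2B, align 2] → 42
+6 pad (align 8)
@48: mtime [24B, align 8] → 72
@72: size [1B, align 1] → 73
+7 tail pad (align 8)
size 80, align 8
array of 6: 6 × 80 = 480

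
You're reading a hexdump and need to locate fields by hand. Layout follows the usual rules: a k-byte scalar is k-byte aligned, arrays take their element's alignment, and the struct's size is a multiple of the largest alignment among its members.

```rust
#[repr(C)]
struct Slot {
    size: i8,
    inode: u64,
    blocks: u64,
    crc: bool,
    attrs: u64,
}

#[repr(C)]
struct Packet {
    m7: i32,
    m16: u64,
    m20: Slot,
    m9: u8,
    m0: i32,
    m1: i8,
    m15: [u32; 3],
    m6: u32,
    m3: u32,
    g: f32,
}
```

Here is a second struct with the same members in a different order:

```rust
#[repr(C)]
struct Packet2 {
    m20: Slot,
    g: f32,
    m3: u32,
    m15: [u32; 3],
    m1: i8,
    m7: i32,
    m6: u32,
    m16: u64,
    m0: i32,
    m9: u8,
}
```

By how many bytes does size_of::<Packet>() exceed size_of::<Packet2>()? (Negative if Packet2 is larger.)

8

Slot: @0: size [1B, align 1] → 1; +7 pad (align 8); @8: inode [8B, align 8] → 16; @16: blocks [8B, align 8] → 24; @24: crc [1B, align 1] → 25; +7 pad (align 8); @32: attrs [8B, align 8] → 40; size 40, align 8
@0: m7 [4B, align 4] → 4
+4 pad (align 8)
@8: m16 [8B, align 8] → 16
@16: m20 [40B, align 8] → 56
@56: m9 [1B, align 1] → 57
+3 pad (align 4)
@60: m0 [4B, align 4] → 64
@64: m1 [1B, align 1] → 65
+3 pad (align 4)
@68: m15 [12B, align 4] → 80
@80: m6 [4B, align 4] → 84
@84: m3 [4B, align 4] → 88
@88: g [4B, align 4] → 92
+4 tail pad (align 8)
size 96, align 8
— Packet2 —
@0: m20 [40B, align 8] → 40
@40: g [4B, align 4] → 44
@44: m3 [4B, align 4] → 48
@48: m15 [12B, align 4] → 60
@60: m1 [1B, align 1] → 61
+3 pad (align 4)
@64: m7 [4B, align 4] → 68
@68: m6 [4B, align 4] → 72
@72: m16 [8B, align 8] → 80
@80: m0 [4B, align 4] → 84
@84: m9 [1B, align 1] → 85
+3 tail pad (align 8)
size 88, align 8
96 − 88 = 8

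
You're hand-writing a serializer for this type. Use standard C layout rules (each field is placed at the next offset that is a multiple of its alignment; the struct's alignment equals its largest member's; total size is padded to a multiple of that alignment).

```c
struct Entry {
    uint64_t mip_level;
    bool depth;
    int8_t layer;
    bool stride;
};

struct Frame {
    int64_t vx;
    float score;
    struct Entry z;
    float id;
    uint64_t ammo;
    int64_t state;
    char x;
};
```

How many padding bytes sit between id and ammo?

Entry: mip_level at 0 (size 8, align 8) → ends 8; depth at 8 (size 1, align 1) → ends 9; layer at 9 (size 1, align 1) → ends 10; stride at 10 (size 1, align 1) → ends 11; tail pad 5 to reach multiple of 8; total 16 bytes, alignment 8
vx at 0 (size 8, align 8) → ends 8
score at 8 (size 4, align 4) → ends 12
pad 4 to align 8 for z
z at 16 (size 16, align 8) → ends 32
id at 32 (size 4, align 4) → ends 36
pad 4 to align 8 for ammo
ammo at 40 (size 8, align 8) → ends 48

4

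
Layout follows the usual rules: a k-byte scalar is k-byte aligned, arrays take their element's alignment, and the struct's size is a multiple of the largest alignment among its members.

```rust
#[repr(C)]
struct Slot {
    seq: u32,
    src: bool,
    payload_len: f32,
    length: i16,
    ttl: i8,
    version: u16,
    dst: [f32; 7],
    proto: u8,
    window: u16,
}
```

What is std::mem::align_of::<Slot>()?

member alignments: seq=4, src=1, payload_len=4, length=2, ttl=1, version=2, dst=4, proto=1, window=2
max = 4

4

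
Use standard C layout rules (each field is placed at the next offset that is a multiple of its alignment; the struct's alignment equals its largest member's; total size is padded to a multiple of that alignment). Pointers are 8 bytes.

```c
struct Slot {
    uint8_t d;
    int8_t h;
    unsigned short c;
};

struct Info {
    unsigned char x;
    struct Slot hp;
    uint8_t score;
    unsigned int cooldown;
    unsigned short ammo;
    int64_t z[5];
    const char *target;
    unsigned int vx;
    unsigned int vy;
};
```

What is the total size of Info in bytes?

Slot: 0..1  d  (1B, 1-aligned); 1..2  h  (1B, 1-aligned); 2..4  c  (2B, 2-aligned); sizeof = 4, alignof = 2
0..1  x  (1B, 1-aligned)
1..2  -- padding (1B)
2..6  hp  (4B, 2-aligned)
6..7  score  (1B, 1-aligned)
7..8  -- padding (1B)
8..12  cooldown  (4B, 4-aligned)
12..14  ammo  (2B, 2-aligned)
14..16  -- padding (2B)
16..56  z  (40B, 8-aligned)
56..64  target  (8B, 8-aligned)
64..68  vx  (4B, 4-aligned)
68..72  vy  (4B, 4-aligned)
sizeof = 72, alignof = 8

72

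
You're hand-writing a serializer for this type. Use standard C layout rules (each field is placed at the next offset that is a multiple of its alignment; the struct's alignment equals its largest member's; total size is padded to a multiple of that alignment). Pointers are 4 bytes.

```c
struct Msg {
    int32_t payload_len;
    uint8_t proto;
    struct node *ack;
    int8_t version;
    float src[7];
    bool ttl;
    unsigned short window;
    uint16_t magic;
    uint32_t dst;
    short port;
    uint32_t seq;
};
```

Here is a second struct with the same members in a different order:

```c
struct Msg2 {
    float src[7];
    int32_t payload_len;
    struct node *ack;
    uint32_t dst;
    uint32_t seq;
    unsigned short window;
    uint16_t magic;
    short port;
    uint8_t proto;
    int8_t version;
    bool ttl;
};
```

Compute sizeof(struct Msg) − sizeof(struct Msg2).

@0: payload_len [4B, align 4] → 4
@4: proto [1B, align 1] → 5
+3 pad (align 4)
@8: ack [4B, align 4] → 12
@12: version [1B, align 1] → 13
+3 pad (align 4)
@16: src [28B, align 4] → 44
@44: ttl [1B, align 1] → 45
+1 pad (align 2)
@46: window [2B, align 2] → 48
@48: magic [2B, align 2] → 50
+2 pad (align 4)
@52: dst [4B, align 4] → 56
@56: port [2B, align 2] → 58
+2 pad (align 4)
@60: seq [4B, align 4] → 64
size 64, align 4
— Msg2 —
@0: src [28B, align 4] → 28
@28: payload_len [4B, align 4] → 32
@32: ack [4B, align 4] → 36
@36: dst [4B, align 4] → 40
@40: seq [4B, align 4] → 44
@44: window [2B, align 2] → 46
@46: magic [2B, align 2] → 48
@48: port [2B, align 2] → 50
@50: proto [1B, align 1] → 51
@51: version [1B, align 1] → 52
@52: ttl [1B, align 1] → 53
+3 tail pad (align 4)
size 56, align 4
64 − 56 = 8

8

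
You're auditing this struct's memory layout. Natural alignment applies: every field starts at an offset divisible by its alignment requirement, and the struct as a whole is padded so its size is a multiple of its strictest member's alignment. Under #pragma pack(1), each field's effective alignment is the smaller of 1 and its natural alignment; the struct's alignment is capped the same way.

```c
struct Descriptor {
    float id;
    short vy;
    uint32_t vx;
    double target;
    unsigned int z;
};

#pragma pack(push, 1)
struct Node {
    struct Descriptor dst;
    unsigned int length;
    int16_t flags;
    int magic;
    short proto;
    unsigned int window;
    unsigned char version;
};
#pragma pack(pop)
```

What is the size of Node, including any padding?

49 bytes

Descriptor: @0: id [4B, align 4] → 4; @4: vy [2B, align 2] → 6; +2 pad (align 4); @8: vx [4B, align 4] → 12; +4 pad (align 8); @16: target [8B, align 8] → 24; @24: z [4B, align 4] → 28; +4 tail pad (align 8); size 32, align 8
@0: dst [32B, align 1] → 32
@32: length [4B, align 1] → 36
@36: flags [2B, align 1] → 38
@38: magic [4B, align 1] → 42
@42: proto [2B, align 1] → 44
@44: window [4B, align 1] → 48
@48: version [1B, align 1] → 49
size 49, align 1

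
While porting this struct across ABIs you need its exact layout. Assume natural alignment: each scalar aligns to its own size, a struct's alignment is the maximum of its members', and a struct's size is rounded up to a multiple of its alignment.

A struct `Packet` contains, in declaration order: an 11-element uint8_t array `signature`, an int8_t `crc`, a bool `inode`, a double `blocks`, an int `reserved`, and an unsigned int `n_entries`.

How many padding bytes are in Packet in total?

3

signature at 0 (size 11, align 1) → ends 11
crc at 11 (size 1, align 1) → ends 12
inode at 12 (size 1, align 1) → ends 13
pad 3 to align 8 for blocks
blocks at 16 (size 8, align 8) → ends 24
reserved at 24 (size 4, align 4) → ends 28
n_entries at 28 (size 4, align 4) → ends 32
total 32 bytes, alignment 8
data bytes 29, size 32 → padding 3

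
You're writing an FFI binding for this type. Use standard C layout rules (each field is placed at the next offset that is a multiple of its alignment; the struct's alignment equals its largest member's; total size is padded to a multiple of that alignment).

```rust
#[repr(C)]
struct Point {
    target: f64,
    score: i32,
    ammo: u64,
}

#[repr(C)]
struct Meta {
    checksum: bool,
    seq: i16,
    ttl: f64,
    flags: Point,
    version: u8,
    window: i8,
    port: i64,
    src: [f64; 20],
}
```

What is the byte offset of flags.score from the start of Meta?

24

Point: 0..8  target  (8B, 8-aligned); 8..12  score  (4B, 4-aligned); 12..16  -- padding (4B); 16..24  ammo  (8B, 8-aligned); sizeof = 24, alignof = 8
0..1  checksum  (1B, 1-aligned)
1..2  -- padding (1B)
2..4  seq  (2B, 2-aligned)
4..8  -- padding (4B)
8..16  ttl  (8B, 8-aligned)
16..40  flags  (24B, 8-aligned)
within Point: score at 8
16 + 8 = 24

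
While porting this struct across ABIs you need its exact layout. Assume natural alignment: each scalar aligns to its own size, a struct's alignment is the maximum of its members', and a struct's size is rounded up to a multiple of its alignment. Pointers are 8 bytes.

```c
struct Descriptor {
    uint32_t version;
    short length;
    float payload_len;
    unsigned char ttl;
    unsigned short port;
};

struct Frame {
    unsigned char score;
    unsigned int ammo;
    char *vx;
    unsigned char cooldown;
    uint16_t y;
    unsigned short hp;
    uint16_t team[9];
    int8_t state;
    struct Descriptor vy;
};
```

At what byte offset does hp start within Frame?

20

Descriptor: version at 0 (size 4, align 4) → ends 4; length at 4 (size 2, align 2) → ends 6; pad 2 to align 4 for payload_len; payload_len at 8 (size 4, align 4) → ends 12; ttl at 12 (size 1, align 1) → ends 13; pad 1 to align 2 for port; port at 14 (size 2, align 2) → ends 16; total 16 bytes, alignment 4
score at 0 (size 1, align 1) → ends 1
pad 3 to align 4 for ammo
ammo at 4 (size 4, align 4) → ends 8
vx at 8 (size 8, align 8) → ends 16
cooldown at 16 (size 1, align 1) → ends 17
pad 1 to align 2 for y
y at 18 (size 2, align 2) → ends 20
hp at 20 (size 2, align 2) → ends 22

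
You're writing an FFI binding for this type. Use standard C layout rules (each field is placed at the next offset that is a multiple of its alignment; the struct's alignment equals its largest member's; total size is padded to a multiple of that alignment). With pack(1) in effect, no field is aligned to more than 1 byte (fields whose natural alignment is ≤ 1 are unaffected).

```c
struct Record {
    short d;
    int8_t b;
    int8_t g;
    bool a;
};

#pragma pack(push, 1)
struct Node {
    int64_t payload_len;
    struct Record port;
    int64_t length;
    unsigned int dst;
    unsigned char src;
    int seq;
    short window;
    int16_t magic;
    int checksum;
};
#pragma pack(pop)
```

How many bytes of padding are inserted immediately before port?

Record: @0: d [2B, align 2] → 2; @2: b [1B, align 1] → 3; @3: g [1B, align 1] → 4; @4: a [1B, align 1] → 5; +1 tail pad (align 2); size 6, align 2
@0: payload_len [8B, align 1] → 8
@8: port [6B, align 1] → 14

0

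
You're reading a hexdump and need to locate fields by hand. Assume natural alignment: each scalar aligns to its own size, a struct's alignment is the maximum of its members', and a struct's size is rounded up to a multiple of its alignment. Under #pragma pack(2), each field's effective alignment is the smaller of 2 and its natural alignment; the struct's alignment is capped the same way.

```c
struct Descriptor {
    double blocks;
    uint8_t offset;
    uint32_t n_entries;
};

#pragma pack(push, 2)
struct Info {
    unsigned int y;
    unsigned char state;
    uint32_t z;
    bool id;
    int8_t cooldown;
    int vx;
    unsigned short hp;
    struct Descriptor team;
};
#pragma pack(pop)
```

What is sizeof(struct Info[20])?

Descriptor: @0: blocks [8B, align 8] → 8; @8: offset [1B, align 1] → 9; +3 pad (align 4); @12: n_entries [4B, align 4] → 16; size 16, align 8
@0: y [4B, align 2] → 4
@4: state [1B, align 1] → 5
+1 pad (align 2)
@6: z [4B, align 2] → 10
@10: id [1B, align 1] → 11
@11: cooldown [1B, align 1] → 12
@12: vx [4B, align 2] → 16
@16: hp [2B, align 2] → 18
@18: team [16B, align 2] → 34
size 34, align 2
array of 20: 20 × 34 = 680

680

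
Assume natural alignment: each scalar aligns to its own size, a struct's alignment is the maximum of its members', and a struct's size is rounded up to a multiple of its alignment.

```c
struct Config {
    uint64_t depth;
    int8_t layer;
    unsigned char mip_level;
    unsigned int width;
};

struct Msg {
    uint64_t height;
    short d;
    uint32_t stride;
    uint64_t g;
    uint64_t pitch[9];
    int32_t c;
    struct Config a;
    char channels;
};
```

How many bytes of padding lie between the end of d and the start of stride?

Config: 0..8  depth  (8B, 8-aligned); 8..9  layer  (1B, 1-aligned); 9..10  mip_level  (1B, 1-aligned); 10..12  -- padding (2B); 12..16  width  (4B, 4-aligned); sizeof = 16, alignof = 8
0..8  height  (8B, 8-aligned)
8..10  d  (2B, 2-aligned)
10..12  -- padding (2B)
12..16  stride  (4B, 4-aligned)

2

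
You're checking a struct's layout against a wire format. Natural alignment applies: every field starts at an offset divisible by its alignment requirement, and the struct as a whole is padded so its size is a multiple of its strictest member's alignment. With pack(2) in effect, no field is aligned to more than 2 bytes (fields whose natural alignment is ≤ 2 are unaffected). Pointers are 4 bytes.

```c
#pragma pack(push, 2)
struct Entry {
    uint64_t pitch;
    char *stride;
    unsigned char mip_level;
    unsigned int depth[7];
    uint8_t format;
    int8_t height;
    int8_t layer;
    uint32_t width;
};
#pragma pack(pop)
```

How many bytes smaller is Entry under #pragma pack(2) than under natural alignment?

6

natural layout:
  pitch at 0 (size 8, align 8) → ends 8
  stride at 8 (size 4, align 4) → ends 12
  mip_level at 12 (size 1, align 1) → ends 13
  pad 3 to align 4 for depth
  depth at 16 (size 28, align 4) → ends 44
  format at 44 (size 1, align 1) → ends 45
  height at 45 (size 1, align 1) → ends 46
  layer at 46 (size 1, align 1) → ends 47
  pad 1 to align 4 for width
  width at 48 (size 4, align 4) → ends 52
  tail pad 4 to reach multiple of 8
  total 56 bytes, alignment 8
packed(2) layout:
  pitch at 0 (size 8, align 2) → ends 8
  stride at 8 (size 4, align 2) → ends 12
  mip_level at 12 (size 1, align 1) → ends 13
  pad 1 to align 2 for depth
  depth at 14 (size 28, align 2) → ends 42
  format at 42 (size 1, align 1) → ends 43
  height at 43 (size 1, align 1) → ends 44
  layer at 44 (size 1, align 1) → ends 45
  pad 1 to align 2 for width
  width at 46 (size 4, align 2) → ends 50
  total 50 bytes, alignment 2
56 − 50 = 6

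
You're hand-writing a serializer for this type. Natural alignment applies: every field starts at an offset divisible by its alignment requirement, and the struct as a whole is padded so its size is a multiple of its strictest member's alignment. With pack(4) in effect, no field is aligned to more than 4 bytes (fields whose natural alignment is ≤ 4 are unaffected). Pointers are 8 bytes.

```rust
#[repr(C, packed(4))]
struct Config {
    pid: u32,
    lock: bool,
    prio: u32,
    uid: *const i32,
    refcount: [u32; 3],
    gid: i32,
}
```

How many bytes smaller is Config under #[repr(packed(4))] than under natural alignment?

4

natural layout:
  @0: pid [4B, align 4] → 4
  @4: lock [1B, align 1] → 5
  +3 pad (align 4)
  @8: prio [4B, align 4] → 12
  +4 pad (align 8)
  @16: uid [8B, align 8] → 24
  @24: refcount [12B, align 4] → 36
  @36: gid [4B, align 4] → 40
  size 40, align 8
packed(4) layout:
  @0: pid [4B, align 4] → 4
  @4: lock [1B, align 1] → 5
  +3 pad (align 4)
  @8: prio [4B, align 4] → 12
  @12: uid [8B, align 4] → 20
  @20: refcount [12B, align 4] → 32
  @32: gid [4B, align 4] → 36
  size 36, align 4
40 − 36 = 4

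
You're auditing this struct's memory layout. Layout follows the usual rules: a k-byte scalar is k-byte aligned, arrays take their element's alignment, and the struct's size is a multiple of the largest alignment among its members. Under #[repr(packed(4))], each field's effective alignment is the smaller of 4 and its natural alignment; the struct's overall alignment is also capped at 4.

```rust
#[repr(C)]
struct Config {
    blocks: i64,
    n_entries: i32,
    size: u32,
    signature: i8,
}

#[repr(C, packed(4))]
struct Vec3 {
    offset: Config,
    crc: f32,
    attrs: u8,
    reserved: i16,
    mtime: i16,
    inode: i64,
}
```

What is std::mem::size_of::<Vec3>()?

44 bytes

Config: @0: blocks [8B, align 8] → 8; @8: n_entries [4B, align 4] → 12; @12: size [4B, align 4] → 16; @16: signature [1B, align 1] → 17; +7 tail pad (align 8); size 24, align 8
@0: offset [24B, align 4] → 24
@24: crc [4B, align 4] → 28
@28: attrs [1B, align 1] → 29
+1 pad (align 2)
@30: reserved [2B, align 2] → 32
@32: mtime [2B, align 2] → 34
+2 pad (align 4)
@36: inode [8B, align 4] → 44
size 44, align 4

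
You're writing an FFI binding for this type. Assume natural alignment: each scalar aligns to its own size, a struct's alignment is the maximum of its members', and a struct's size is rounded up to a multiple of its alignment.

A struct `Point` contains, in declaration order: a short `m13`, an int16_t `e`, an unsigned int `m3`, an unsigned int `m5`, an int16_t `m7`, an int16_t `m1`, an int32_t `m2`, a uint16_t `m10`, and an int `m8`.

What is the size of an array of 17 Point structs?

476

m13 at 0 (size 2, align 2) → ends 2
e at 2 (size 2, align 2) → ends 4
m3 at 4 (size 4, align 4) → ends 8
m5 at 8 (size 4, align 4) → ends 12
m7 at 12 (size 2, align 2) → ends 14
m1 at 14 (size 2, align 2) → ends 16
m2 at 16 (size 4, align 4) → ends 20
m10 at 20 (size 2, align 2) → ends 22
pad 2 to align 4 for m8
m8 at 24 (size 4, align 4) → ends 28
total 28 bytes, alignment 4
array of 17: 17 × 28 = 476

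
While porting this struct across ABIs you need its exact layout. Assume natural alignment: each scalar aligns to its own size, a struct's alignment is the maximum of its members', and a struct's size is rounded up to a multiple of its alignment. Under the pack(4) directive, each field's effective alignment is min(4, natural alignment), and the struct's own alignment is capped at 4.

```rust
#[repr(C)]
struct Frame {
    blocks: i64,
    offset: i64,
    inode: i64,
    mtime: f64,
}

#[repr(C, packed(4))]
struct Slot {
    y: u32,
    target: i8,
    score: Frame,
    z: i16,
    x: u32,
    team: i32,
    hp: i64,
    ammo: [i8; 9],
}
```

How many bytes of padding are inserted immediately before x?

2

Frame: 0..8  blocks  (8B, 8-aligned); 8..16  offset  (8B, 8-aligned); 16..24  inode  (8B, 8-aligned); 24..32  mtime  (8B, 8-aligned); sizeof = 32, alignof = 8
0..4  y  (4B, 4-aligned)
4..5  target  (1B, 1-aligned)
5..8  -- padding (3B)
8..40  score  (32B, 4-aligned)
40..42  z  (2B, 2-aligned)
42..44  -- padding (2B)
44..48  x  (4B, 4-aligned)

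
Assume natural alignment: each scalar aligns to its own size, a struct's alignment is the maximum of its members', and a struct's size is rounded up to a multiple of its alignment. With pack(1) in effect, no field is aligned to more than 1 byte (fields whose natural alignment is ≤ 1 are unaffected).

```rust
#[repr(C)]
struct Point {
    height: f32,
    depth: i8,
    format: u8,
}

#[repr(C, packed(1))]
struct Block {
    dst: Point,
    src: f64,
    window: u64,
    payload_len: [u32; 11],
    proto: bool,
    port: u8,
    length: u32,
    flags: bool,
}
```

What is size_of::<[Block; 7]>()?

Point: height at 0 (size 4, align 4) → ends 4; depth at 4 (size 1, align 1) → ends 5; format at 5 (size 1, align 1) → ends 6; tail pad 2 to reach multiple of 4; total 8 bytes, alignment 4
dst at 0 (size 8, align 1) → ends 8
src at 8 (size 8, align 1) → ends 16
window at 16 (size 8, align 1) → ends 24
payload_len at 24 (size 44, align 1) → ends 68
proto at 68 (size 1, align 1) → ends 69
port at 69 (size 1, align 1) → ends 70
length at 70 (size 4, align 1) → ends 74
flags at 74 (size 1, align 1) → ends 75
total 75 bytes, alignment 1
array of 7: 7 × 75 = 525

525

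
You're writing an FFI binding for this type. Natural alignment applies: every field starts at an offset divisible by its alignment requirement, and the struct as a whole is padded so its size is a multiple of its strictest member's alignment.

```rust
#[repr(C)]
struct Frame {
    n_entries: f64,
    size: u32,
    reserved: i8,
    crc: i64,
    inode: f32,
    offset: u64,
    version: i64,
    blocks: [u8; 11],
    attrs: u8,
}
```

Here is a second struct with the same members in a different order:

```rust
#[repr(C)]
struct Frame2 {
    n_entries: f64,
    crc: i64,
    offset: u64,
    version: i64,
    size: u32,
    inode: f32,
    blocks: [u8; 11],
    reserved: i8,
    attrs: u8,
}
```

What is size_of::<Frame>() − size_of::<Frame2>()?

8

0..8  n_entries  (8B, 8-aligned)
8..12  size  (4B, 4-aligned)
12..13  reserved  (1B, 1-aligned)
13..16  -- padding (3B)
16..24  crc  (8B, 8-aligned)
24..28  inode  (4B, 4-aligned)
28..32  -- padding (4B)
32..40  offset  (8B, 8-aligned)
40..48  version  (8B, 8-aligned)
48..59  blocks  (11B, 1-aligned)
59..60  attrs  (1B, 1-aligned)
60..64  -- tail padding (4B)
sizeof = 64, alignof = 8
— Frame2 —
0..8  n_entries  (8B, 8-aligned)
8..16  crc  (8B, 8-aligned)
16..24  offset  (8B, 8-aligned)
24..32  version  (8B, 8-aligned)
32..36  size  (4B, 4-aligned)
36..40  inode  (4B, 4-aligned)
40..51  blocks  (11B, 1-aligned)
51..52  reserved  (1B, 1-aligned)
52..53  attrs  (1B, 1-aligned)
53..56  -- tail padding (3B)
sizeof = 56, alignof = 8
64 − 56 = 8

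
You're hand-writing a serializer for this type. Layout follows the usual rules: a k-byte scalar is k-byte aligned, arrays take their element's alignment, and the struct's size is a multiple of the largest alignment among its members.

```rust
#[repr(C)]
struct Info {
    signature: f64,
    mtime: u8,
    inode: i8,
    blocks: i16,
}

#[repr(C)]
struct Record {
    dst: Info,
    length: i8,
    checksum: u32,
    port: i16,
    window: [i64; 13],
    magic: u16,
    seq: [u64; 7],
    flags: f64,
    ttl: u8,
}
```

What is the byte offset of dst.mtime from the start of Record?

Info: signature at 0 (size 8, align 8) → ends 8; mtime at 8 (size 1, align 1) → ends 9; inode at 9 (size 1, align 1) → ends 10; blocks at 10 (size 2, align 2) → ends 12; tail pad 4 to reach multiple of 8; total 16 bytes, alignment 8
dst at 0 (size 16, align 8) → ends 16
within Info: mtime at 8
0 + 8 = 8

8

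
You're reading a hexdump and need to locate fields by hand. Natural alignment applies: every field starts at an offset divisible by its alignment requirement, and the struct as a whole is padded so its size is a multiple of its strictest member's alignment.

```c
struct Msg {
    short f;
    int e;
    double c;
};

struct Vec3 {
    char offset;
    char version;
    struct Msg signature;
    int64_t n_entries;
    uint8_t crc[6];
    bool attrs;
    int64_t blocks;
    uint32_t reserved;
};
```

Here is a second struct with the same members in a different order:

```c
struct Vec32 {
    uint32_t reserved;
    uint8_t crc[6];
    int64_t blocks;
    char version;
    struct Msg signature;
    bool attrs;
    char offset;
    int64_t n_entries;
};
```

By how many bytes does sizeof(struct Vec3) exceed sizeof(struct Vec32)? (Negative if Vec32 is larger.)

Msg: f at 0 (size 2, align 2) → ends 2; pad 2 to align 4 for e; e at 4 (size 4, align 4) → ends 8; c at 8 (size 8, align 8) → ends 16; total 16 bytes, alignment 8
offset at 0 (size 1, align 1) → ends 1
version at 1 (size 1, align 1) → ends 2
pad 6 to align 8 for signature
signature at 8 (size 16, align 8) → ends 24
n_entries at 24 (size 8, align 8) → ends 32
crc at 32 (size 6, align 1) → ends 38
attrs at 38 (size 1, align 1) → ends 39
pad 1 to align 8 for blocks
blocks at 40 (size 8, align 8) → ends 48
reserved at 48 (size 4, align 4) → ends 52
tail pad 4 to reach multiple of 8
total 56 bytes, alignment 8
— Vec32 —
reserved at 0 (size 4, align 4) → ends 4
crc at 4 (size 6, align 1) → ends 10
pad 6 to align 8 for blocks
blocks at 16 (size 8, align 8) → ends 24
version at 24 (size 1, align 1) → ends 25
pad 7 to align 8 for signature
signature at 32 (size 16, align 8) → ends 48
attrs at 48 (size 1, align 1) → ends 49
offset at 49 (size 1, align 1) → ends 50
pad 6 to align 8 for n_entries
n_entries at 56 (size 8, align 8) → ends 64
total 64 bytes, alignment 8
56 − 64 = -8

-8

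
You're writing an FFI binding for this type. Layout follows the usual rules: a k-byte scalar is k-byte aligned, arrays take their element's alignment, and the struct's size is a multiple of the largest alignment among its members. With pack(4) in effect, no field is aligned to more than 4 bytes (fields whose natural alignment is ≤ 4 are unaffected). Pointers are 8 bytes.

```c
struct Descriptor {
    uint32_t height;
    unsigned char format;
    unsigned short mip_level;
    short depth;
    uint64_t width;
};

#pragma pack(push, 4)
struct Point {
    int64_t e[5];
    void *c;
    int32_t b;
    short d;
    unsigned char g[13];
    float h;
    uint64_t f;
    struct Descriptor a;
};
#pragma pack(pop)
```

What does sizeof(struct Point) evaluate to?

104

Descriptor: height at 0 (size 4, align 4) → ends 4; format at 4 (size 1, align 1) → ends 5; pad 1 to align 2 for mip_level; mip_level at 6 (size 2, align 2) → ends 8; depth at 8 (size 2, align 2) → ends 10; pad 6 to align 8 for width; width at 16 (size 8, align 8) → ends 24; total 24 bytes, alignment 8
e at 0 (size 40, align 4) → ends 40
c at 40 (size 8, align 4) → ends 48
b at 48 (size 4, align 4) → ends 52
d at 52 (size 2, align 2) → ends 54
g at 54 (size 13, align 1) → ends 67
pad 1 to align 4 for h
h at 68 (size 4, align 4) → ends 72
f at 72 (size 8, align 4) → ends 80
a at 80 (size 24, align 4) → ends 104
total 104 bytes, alignment 4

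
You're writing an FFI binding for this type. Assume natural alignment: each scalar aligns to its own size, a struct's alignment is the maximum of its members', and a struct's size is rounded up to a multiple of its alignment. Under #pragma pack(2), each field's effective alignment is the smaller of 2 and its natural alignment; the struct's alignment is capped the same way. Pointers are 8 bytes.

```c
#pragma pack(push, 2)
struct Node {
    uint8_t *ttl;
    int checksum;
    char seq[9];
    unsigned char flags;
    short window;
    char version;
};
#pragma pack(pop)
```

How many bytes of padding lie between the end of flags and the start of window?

ttl at 0 (size 8, align 2) → ends 8
checksum at 8 (size 4, align 2) → ends 12
seq at 12 (size 9, align 1) → ends 21
flags at 21 (size 1, align 1) → ends 22
window at 22 (size 2, align 2) → ends 24

0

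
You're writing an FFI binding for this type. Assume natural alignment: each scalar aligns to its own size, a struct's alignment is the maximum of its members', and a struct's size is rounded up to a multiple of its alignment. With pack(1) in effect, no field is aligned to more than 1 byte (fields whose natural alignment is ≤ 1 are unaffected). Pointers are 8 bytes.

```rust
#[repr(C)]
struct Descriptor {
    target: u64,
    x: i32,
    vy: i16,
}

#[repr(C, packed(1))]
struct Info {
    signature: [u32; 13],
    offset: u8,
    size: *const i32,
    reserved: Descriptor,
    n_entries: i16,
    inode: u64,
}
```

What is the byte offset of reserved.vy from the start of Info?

Descriptor: target at 0 (size 8, align 8) → ends 8; x at 8 (size 4, align 4) → ends 12; vy at 12 (size 2, align 2) → ends 14; tail pad 2 to reach multiple of 8; total 16 bytes, alignment 8
signature at 0 (size 52, align 1) → ends 52
offset at 52 (size 1, align 1) → ends 53
size at 53 (size 8, align 1) → ends 61
reserved at 61 (size 16, align 1) → ends 77
within Descriptor: vy at 12
61 + 12 = 73

73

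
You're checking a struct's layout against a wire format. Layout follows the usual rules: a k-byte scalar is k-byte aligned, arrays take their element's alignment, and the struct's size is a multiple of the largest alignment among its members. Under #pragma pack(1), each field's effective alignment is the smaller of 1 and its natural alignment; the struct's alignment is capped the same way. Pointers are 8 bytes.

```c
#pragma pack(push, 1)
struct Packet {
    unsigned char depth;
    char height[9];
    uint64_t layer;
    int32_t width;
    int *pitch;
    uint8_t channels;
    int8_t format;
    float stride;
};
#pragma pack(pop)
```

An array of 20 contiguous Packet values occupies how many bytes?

720

0..1  depth  (1B, 1-aligned)
1..10  height  (9B, 1-aligned)
10..18  layer  (8B, 1-aligned)
18..22  width  (4B, 1-aligned)
22..30  pitch  (8B, 1-aligned)
30..31  channels  (1B, 1-aligned)
31..32  format  (1B, 1-aligned)
32..36  stride  (4B, 1-aligned)
sizeof = 36, alignof = 1
array of 20: 20 × 36 = 720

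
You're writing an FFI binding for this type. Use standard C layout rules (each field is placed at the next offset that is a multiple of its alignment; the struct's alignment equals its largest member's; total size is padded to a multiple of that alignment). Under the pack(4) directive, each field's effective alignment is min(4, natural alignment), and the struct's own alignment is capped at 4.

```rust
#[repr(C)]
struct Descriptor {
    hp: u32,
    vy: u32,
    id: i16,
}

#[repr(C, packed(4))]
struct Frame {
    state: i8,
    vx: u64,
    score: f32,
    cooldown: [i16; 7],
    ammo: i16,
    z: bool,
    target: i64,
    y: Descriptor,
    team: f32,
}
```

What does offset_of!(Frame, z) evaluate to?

Descriptor: @0: hp [4B, align 4] → 4; @4: vy [4B, align 4] → 8; @8: id [2B, align 2] → 10; +2 tail pad (align 4); size 12, align 4
@0: state [1B, align 1] → 1
+3 pad (align 4)
@4: vx [8B, align 4] → 12
@12: score [4B, align 4] → 16
@16: cooldown [14B, align 2] → 30
@30: ammo [2B, align 2] → 32
@32: z [1B, align 1] → 33

32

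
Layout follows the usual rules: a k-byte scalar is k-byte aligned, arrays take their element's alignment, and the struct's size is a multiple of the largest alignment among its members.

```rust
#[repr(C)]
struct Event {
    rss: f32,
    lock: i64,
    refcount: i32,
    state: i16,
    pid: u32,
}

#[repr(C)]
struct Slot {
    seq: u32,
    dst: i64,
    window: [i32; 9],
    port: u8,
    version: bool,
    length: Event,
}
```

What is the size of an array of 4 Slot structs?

352

Event: 0..4  rss  (4B, 4-aligned); 4..8  -- padding (4B); 8..16  lock  (8B, 8-aligned); 16..20  refcount  (4B, 4-aligned); 20..22  state  (2B, 2-aligned); 22..24  -- padding (2B); 24..28  pid  (4B, 4-aligned); 28..32  -- tail padding (4B); sizeof = 32, alignof = 8
0..4  seq  (4B, 4-aligned)
4..8  -- padding (4B)
8..16  dst  (8B, 8-aligned)
16..52  window  (36B, 4-aligned)
52..53  port  (1B, 1-aligned)
53..54  version  (1B, 1-aligned)
54..56  -- padding (2B)
56..88  length  (32B, 8-aligned)
sizeof = 88, alignof = 8
array of 4: 4 × 88 = 352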